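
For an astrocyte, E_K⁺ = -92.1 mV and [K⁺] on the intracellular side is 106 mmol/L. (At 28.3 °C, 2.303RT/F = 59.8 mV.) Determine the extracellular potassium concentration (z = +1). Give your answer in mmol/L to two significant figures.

3.1 mmol/L

Nernst: E = (59.8/1) · log₁₀([out]/[in]), so log₁₀([out]/[in]) = -92.1 × 1 / 59.8 = -1.5401.
[out]/[in] = 10^(-1.5401) = 0.02883.
[out] = 0.02883 × 106 = 3.056 mmol/L.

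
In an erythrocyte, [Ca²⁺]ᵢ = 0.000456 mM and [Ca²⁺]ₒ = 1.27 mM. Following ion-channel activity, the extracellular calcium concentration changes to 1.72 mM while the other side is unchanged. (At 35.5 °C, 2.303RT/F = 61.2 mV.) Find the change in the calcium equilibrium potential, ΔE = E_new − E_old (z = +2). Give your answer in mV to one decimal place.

4.0 mV

E_old = (61.2/2)·log₁₀(1.27/0.000456) = 105.41 mV
E_new = (61.2/2)·log₁₀(1.72/0.000456) = 109.44 mV
ΔE = 109.44 − (105.41) = 4.03 mV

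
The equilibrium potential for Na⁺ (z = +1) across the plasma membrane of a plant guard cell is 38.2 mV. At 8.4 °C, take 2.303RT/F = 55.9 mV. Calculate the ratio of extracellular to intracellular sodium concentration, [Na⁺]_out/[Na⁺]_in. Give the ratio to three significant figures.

log₁₀([out]/[in]) = E·z/(55.9) = 38.2 × 1 / 55.9 = 0.6834
[out]/[in] = 10^(0.6834) = 4.824

4.82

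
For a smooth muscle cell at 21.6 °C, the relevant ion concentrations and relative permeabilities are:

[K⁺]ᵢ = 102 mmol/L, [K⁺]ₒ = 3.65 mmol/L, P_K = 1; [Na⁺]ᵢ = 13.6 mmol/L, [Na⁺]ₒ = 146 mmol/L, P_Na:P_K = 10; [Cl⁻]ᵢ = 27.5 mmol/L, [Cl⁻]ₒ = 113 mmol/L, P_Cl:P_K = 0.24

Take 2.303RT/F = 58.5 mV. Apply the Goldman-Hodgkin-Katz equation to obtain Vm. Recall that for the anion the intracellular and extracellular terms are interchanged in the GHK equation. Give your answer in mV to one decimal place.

43.5 mV

Vm = 58.5 · log₁₀[(Σ P·[cation]ₒ + Σ P·[anion]ᵢ) / (Σ P·[cation]ᵢ + Σ P·[anion]ₒ)]
Numerator = 1×3.65 + 10×146 + 0.24×27.5 = 1470
Denominator = 1×102 + 10×13.6 + 0.24×113 = 265.1
Vm = 58.5 · log₁₀(5.5456) = 58.5 × (0.7439) = 43.52 mV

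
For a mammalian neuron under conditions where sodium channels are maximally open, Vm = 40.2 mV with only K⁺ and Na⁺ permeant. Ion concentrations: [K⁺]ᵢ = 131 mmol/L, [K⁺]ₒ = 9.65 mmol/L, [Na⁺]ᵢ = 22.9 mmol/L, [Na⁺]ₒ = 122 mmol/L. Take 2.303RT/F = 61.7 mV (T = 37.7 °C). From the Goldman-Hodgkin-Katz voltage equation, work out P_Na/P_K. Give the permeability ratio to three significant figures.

29.9

Let α = P_Na/P_K. GHK: Vm = 61.7·log₁₀[(Kₒ + α·Naₒ)/(Kᵢ + α·Naᵢ)].
10^(Vm/61.7) = 10^(40.2/61.7) = 4.4827
So 4.4827·(Kᵢ + α·Naᵢ) = Kₒ + α·Naₒ → α = (4.4827·131.0 − 9.65) / (122.0 − 4.4827·22.9)
α = (587.2 − 9.65) / (122.0 − 102.7) = 577.6/19.35 = 29.86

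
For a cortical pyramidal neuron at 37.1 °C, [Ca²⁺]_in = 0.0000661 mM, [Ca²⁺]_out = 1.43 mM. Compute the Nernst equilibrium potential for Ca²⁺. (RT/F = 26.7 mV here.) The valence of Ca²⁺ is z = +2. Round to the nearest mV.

133 mV

E = (26.7/z) · ln([Ca²⁺]_out/[Ca²⁺]_in) with z = +2.
= (26.7/2) · ln(1.43/0.0000661) = 13.35 · ln(2.163e+04)
= 13.35 · (9.9820) = 133.26 mV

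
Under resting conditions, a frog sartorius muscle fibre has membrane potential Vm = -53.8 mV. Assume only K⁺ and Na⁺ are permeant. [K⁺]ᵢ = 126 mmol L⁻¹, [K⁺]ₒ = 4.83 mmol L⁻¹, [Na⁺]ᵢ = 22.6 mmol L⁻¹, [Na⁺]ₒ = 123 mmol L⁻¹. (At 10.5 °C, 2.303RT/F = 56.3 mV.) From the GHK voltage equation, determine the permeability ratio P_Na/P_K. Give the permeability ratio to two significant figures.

0.076

Let α = P_Na/P_K. GHK: Vm = 56.3·log₁₀[(Kₒ + α·Naₒ)/(Kᵢ + α·Naᵢ)].
10^(Vm/56.3) = 10^(-53.8/56.3) = 0.11077
So 0.11077·(Kᵢ + α·Naᵢ) = Kₒ + α·Naₒ → α = (0.11077·126.0 − 4.83) / (123.0 − 0.11077·22.6)
α = (13.96 − 4.83) / (123.0 − 2.503) = 9.126/120.5 = 0.07574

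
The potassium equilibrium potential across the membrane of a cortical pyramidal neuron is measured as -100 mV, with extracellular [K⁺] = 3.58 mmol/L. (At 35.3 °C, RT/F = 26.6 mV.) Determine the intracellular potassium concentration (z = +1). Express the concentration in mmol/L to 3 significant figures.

154 mmol/L

Nernst: E = (26.6/1) · ln([out]/[in]), so ln([out]/[in]) = -100.0 × 1 / 26.6 = -3.7594.
[out]/[in] = e^(-3.7594) = 0.0233.
[in] = 3.58 / 0.0233 = 153.7 mmol/L.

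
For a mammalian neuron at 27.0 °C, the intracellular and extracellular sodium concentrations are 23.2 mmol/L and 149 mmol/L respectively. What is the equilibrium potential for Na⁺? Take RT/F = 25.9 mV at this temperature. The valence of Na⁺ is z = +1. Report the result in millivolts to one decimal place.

48.2 mV

E = (25.9/z) · ln([Na⁺]_out/[Na⁺]_in) with z = +1.
= (25.9/1) · ln(149/23.2) = 25.90 · ln(6.422)
= 25.90 · (1.8598) = 48.17 mV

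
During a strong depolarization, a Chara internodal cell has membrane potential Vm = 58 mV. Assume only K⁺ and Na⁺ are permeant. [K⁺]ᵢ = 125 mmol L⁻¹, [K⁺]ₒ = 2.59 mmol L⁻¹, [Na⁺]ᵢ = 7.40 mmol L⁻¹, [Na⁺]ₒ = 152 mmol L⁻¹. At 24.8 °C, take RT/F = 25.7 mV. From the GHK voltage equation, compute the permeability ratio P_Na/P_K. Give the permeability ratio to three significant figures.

14.7

Let α = P_Na/P_K. GHK: Vm = 25.7·ln[(Kₒ + α·Naₒ)/(Kᵢ + α·Naᵢ)].
e^(Vm/25.7) = e^(58.0/25.7) = 9.5526
So 9.5526·(Kᵢ + α·Naᵢ) = Kₒ + α·Naₒ → α = (9.5526·125.0 − 2.59) / (152.0 − 9.5526·7.4)
α = (1194 − 2.59) / (152.0 − 70.69) = 1191/81.31 = 14.65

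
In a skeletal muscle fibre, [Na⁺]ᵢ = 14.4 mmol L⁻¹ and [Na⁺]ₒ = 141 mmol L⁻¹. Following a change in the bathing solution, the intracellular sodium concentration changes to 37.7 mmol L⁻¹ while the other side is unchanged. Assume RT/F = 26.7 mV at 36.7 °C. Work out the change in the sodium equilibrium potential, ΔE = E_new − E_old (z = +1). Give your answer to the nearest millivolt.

-26 mV

E_old = (26.7/1)·ln(141/14.4) = 60.92 mV
E_new = (26.7/1)·ln(141/37.7) = 35.22 mV
ΔE = 35.22 − (60.92) = -25.70 mV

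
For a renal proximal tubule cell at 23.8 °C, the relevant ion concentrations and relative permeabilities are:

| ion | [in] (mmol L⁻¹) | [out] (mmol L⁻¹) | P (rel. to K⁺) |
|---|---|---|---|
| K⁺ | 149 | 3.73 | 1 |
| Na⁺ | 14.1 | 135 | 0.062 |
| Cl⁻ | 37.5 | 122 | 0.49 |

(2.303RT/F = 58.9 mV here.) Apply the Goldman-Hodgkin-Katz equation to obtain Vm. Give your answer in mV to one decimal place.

-49.3 mV

Vm = 58.9 · log₁₀[(Σ P·[cation]ₒ + Σ P·[anion]ᵢ) / (Σ P·[cation]ᵢ + Σ P·[anion]ₒ)]
Numerator = 1×3.73 + 0.062×135 + 0.49×37.5 = 30.48
Denominator = 1×149 + 0.062×14.1 + 0.49×122 = 209.7
Vm = 58.9 · log₁₀(0.14536) = 58.9 × (-0.8376) = -49.33 mV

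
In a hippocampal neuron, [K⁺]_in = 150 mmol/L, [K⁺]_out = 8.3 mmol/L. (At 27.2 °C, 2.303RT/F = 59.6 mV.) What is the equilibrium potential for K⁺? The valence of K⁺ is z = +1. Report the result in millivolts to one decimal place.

-74.9 mV

E = (59.6/z) · log₁₀([K⁺]_out/[K⁺]_in) with z = +1.
= (59.6/1) · log₁₀(8.3/150) = 59.60 · log₁₀(0.05533)
= 59.60 · (-1.2570) = -74.92 mV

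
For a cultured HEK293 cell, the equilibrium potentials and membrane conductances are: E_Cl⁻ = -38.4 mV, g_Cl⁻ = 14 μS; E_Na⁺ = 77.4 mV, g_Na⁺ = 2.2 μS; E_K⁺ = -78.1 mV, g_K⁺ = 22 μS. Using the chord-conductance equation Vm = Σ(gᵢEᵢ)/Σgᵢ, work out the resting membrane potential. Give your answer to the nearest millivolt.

-55 mV

Σ gᵢEᵢ = 14·(-38.4) + 2.2·(77.4) + 22·(-78.1) = -2085.52
Σ gᵢ = 14 + 2.2 + 22 = 38.2
Vm = -2085.52 / 38.2 = -54.59 mV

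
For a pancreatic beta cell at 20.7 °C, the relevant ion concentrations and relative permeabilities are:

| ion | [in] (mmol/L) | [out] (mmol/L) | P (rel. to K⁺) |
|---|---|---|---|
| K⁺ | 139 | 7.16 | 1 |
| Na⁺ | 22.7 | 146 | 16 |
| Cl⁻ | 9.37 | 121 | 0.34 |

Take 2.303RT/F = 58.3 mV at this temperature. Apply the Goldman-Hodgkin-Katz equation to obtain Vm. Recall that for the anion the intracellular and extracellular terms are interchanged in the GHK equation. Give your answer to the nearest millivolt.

Vm = 58.3 · log₁₀[(Σ P·[cation]ₒ + Σ P·[anion]ᵢ) / (Σ P·[cation]ᵢ + Σ P·[anion]ₒ)]
Numerator = 1×7.16 + 16×146 + 0.34×9.37 = 2346
Denominator = 1×139 + 16×22.7 + 0.34×121 = 543.3
Vm = 58.3 · log₁₀(4.3184) = 58.3 × (0.6353) = 37.04 mV

37 mV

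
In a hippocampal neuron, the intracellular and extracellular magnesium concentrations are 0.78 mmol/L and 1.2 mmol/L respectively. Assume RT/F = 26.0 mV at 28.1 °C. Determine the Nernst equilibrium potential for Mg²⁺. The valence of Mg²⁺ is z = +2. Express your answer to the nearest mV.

E = (26.0/z) · ln([Mg²⁺]_out/[Mg²⁺]_in) with z = +2.
= (26.0/2) · ln(1.2/0.78) = 13.00 · ln(1.538)
= 13.00 · (0.4308) = 5.60 mV

6 mV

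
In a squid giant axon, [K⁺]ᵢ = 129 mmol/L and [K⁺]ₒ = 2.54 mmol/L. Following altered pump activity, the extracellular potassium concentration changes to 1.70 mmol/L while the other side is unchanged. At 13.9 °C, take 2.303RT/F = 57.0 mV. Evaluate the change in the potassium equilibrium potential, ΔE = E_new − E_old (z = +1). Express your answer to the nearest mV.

-10 mV

E_old = (57.0/1)·log₁₀(2.54/129) = -97.23 mV
E_new = (57.0/1)·log₁₀(1.70/129) = -107.17 mV
ΔE = -107.17 − (-97.23) = -9.94 mV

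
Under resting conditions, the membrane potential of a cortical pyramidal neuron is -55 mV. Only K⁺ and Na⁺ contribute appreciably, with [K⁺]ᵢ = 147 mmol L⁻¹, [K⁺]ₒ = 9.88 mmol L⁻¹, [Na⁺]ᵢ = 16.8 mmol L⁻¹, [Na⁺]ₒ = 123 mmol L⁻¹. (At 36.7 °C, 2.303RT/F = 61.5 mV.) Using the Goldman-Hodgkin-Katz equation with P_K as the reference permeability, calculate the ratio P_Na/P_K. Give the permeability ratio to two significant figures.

Let α = P_Na/P_K. GHK: Vm = 61.5·log₁₀[(Kₒ + α·Naₒ)/(Kᵢ + α·Naᵢ)].
10^(Vm/61.5) = 10^(-55.0/61.5) = 0.12755
So 0.12755·(Kᵢ + α·Naᵢ) = Kₒ + α·Naₒ → α = (0.12755·147.0 − 9.88) / (123.0 − 0.12755·16.8)
α = (18.75 − 9.88) / (123.0 − 2.143) = 8.87/120.9 = 0.07339

0.073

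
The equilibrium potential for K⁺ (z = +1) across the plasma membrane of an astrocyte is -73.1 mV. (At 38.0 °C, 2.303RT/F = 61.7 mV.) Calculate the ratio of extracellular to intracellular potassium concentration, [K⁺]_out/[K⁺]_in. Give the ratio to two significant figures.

log₁₀([out]/[in]) = E·z/(61.7) = -73.1 × 1 / 61.7 = -1.1848
[out]/[in] = 10^(-1.1848) = 0.06535

0.065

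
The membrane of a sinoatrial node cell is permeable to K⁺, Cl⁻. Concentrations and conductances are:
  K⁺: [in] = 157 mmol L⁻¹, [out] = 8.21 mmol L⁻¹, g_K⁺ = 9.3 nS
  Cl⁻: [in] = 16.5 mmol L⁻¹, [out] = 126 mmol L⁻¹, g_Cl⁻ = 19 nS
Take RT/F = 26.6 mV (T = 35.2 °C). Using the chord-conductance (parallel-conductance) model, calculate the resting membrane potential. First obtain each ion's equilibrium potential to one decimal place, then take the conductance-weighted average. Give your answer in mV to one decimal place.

-62.1 mV

E_K⁺ = (26.6/1)·ln(8.21/157) = -78.5 mV
E_Cl⁻ = (26.6/-1)·ln(126/16.5) = -54.1 mV
Vm = (Σ gᵢEᵢ)/(Σ gᵢ) = (9.3·-78.5 + 19·-54.1) / (9.3 + 19)
= -1757.95 / 28.3 = -62.12 mV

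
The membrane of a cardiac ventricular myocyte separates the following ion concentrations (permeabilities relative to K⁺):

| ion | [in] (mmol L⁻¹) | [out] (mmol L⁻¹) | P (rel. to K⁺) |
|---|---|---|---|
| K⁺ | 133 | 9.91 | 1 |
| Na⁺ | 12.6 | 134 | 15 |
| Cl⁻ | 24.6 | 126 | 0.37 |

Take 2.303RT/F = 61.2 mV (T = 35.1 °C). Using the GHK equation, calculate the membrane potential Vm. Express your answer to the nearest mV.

Vm = 61.2 · log₁₀[(Σ P·[cation]ₒ + Σ P·[anion]ᵢ) / (Σ P·[cation]ᵢ + Σ P·[anion]ₒ)]
Numerator = 1×9.91 + 15×134 + 0.37×24.6 = 2029
Denominator = 1×133 + 15×12.6 + 0.37×126 = 368.6
Vm = 61.2 · log₁₀(5.5043) = 61.2 × (0.7407) = 45.33 mV

45 mV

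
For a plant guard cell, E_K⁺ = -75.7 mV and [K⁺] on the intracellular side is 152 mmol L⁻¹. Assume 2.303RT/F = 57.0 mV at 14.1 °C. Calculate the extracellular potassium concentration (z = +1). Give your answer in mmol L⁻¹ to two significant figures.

Nernst: E = (57.0/1) · log₁₀([out]/[in]), so log₁₀([out]/[in]) = -75.7 × 1 / 57.0 = -1.3281.
[out]/[in] = 10^(-1.3281) = 0.04698.
[out] = 0.04698 × 152 = 7.141 mmol L⁻¹.

7.1 mmol L⁻¹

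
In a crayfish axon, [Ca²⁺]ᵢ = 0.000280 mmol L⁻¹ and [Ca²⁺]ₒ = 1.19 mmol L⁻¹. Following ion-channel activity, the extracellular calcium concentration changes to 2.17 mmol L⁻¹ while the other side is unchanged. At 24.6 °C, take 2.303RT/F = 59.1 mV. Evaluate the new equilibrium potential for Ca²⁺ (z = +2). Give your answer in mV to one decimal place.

114.9 mV

After the shift: [Ca²⁺]_out = 2.17, [Ca²⁺]_in = 0.000280 mmol L⁻¹.
E_new = (59.1/2)·log₁₀(2.17/0.000280) = 29.55 · (3.8893) = 114.93 mV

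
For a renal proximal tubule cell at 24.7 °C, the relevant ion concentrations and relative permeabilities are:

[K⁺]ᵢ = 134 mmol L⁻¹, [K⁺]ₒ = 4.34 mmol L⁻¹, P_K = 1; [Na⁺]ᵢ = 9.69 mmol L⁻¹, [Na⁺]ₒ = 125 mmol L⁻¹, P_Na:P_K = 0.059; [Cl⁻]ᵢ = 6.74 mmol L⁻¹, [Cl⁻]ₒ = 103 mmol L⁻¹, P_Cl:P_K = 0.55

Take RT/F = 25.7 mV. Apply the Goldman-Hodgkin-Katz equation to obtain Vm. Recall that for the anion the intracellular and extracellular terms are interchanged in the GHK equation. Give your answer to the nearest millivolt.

-65 mV

Vm = 25.7 · ln[(Σ P·[cation]ₒ + Σ P·[anion]ᵢ) / (Σ P·[cation]ᵢ + Σ P·[anion]ₒ)]
Numerator = 1×4.34 + 0.059×125 + 0.55×6.74 = 15.42
Denominator = 1×134 + 0.059×9.69 + 0.55×103 = 191.2
Vm = 25.7 · ln(0.08065) = 25.7 × (-2.5176) = -64.70 mV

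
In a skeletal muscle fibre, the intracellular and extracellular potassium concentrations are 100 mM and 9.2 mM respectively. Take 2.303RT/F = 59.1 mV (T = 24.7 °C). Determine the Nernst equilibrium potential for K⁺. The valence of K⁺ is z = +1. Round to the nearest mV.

-61 mV

E = (59.1/z) · log₁₀([K⁺]_out/[K⁺]_in) with z = +1.
= (59.1/1) · log₁₀(9.2/100) = 59.10 · log₁₀(0.092)
= 59.10 · (-1.0362) = -61.24 mV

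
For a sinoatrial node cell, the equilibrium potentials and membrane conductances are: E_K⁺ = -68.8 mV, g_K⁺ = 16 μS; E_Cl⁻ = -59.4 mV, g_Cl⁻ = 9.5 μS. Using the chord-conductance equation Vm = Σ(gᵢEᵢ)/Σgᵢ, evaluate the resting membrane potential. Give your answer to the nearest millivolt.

-65 mV

Σ gᵢEᵢ = 16·(-68.8) + 9.5·(-59.4) = -1665.10
Σ gᵢ = 16 + 9.5 = 25.5
Vm = -1665.10 / 25.5 = -65.30 mV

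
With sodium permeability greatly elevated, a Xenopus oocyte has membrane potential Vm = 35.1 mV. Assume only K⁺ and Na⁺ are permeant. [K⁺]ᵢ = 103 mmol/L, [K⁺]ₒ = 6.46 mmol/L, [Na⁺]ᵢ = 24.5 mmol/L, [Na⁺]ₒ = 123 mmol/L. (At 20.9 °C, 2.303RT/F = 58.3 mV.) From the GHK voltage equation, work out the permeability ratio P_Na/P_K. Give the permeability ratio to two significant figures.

16

Let α = P_Na/P_K. GHK: Vm = 58.3·log₁₀[(Kₒ + α·Naₒ)/(Kᵢ + α·Naᵢ)].
10^(Vm/58.3) = 10^(35.1/58.3) = 4
So 4·(Kᵢ + α·Naᵢ) = Kₒ + α·Naₒ → α = (4·103.0 − 6.46) / (123.0 − 4·24.5)
α = (412 − 6.46) / (123.0 − 98) = 405.5/25 = 16.22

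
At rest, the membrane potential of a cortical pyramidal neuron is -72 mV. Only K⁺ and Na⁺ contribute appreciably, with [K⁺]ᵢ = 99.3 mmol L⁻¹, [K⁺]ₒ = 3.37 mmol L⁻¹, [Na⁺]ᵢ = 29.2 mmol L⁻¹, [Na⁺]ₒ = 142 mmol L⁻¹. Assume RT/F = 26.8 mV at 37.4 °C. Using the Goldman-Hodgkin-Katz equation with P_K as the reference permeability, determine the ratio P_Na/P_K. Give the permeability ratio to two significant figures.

0.024

Let α = P_Na/P_K. GHK: Vm = 26.8·ln[(Kₒ + α·Naₒ)/(Kᵢ + α·Naᵢ)].
e^(Vm/26.8) = e^(-72.0/26.8) = 0.068114
So 0.068114·(Kᵢ + α·Naᵢ) = Kₒ + α·Naₒ → α = (0.068114·99.3 − 3.37) / (142.0 − 0.068114·29.2)
α = (6.764 − 3.37) / (142.0 − 1.989) = 3.394/140 = 0.02424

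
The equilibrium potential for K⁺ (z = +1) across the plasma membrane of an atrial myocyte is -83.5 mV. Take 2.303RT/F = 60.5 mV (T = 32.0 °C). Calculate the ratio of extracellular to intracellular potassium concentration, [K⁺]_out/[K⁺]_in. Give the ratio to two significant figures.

log₁₀([out]/[in]) = E·z/(60.5) = -83.5 × 1 / 60.5 = -1.3802
[out]/[in] = 10^(-1.3802) = 0.04167

0.042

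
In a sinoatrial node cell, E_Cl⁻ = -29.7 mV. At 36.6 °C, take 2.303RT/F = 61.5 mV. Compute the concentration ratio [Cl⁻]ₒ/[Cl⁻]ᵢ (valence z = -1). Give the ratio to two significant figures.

3.0

log₁₀([out]/[in]) = E·z/(61.5) = -29.7 × -1 / 61.5 = 0.4829
[out]/[in] = 10^(0.4829) = 3.04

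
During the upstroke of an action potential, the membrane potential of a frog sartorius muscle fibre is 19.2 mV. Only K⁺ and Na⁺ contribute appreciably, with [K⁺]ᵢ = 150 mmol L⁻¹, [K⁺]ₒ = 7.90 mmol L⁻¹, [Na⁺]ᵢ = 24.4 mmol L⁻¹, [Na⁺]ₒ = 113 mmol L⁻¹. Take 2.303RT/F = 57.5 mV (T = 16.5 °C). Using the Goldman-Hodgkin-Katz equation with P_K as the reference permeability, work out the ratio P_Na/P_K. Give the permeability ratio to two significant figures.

Let α = P_Na/P_K. GHK: Vm = 57.5·log₁₀[(Kₒ + α·Naₒ)/(Kᵢ + α·Naᵢ)].
10^(Vm/57.5) = 10^(19.2/57.5) = 2.1573
So 2.1573·(Kᵢ + α·Naᵢ) = Kₒ + α·Naₒ → α = (2.1573·150.0 − 7.9) / (113.0 − 2.1573·24.4)
α = (323.6 − 7.9) / (113.0 − 52.64) = 315.7/60.36 = 5.23

5.2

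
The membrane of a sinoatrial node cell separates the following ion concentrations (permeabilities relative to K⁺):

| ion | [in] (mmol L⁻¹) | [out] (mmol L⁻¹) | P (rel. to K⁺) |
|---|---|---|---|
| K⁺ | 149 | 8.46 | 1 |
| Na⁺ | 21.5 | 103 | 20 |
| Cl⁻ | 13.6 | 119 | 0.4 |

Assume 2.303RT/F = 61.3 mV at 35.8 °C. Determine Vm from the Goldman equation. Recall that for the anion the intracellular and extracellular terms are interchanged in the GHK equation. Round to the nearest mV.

32 mV

Vm = 61.3 · log₁₀[(Σ P·[cation]ₒ + Σ P·[anion]ᵢ) / (Σ P·[cation]ᵢ + Σ P·[anion]ₒ)]
Numerator = 1×8.46 + 20×103 + 0.4×13.6 = 2074
Denominator = 1×149 + 20×21.5 + 0.4×119 = 626.6
Vm = 61.3 · log₁₀(3.3098) = 61.3 × (0.5198) = 31.86 mV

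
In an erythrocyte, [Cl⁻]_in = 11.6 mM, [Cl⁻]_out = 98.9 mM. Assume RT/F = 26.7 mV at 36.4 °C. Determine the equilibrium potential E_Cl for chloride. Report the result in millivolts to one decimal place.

E = (26.7/z) · ln([Cl⁻]_out/[Cl⁻]_in) with z = -1.
For an anion, dividing by z = -1 reverses the sign.
= (26.7/-1) · ln(98.9/11.6) = -26.70 · ln(8.526)
= -26.70 · (2.1431) = -57.22 mV

-57.2 mV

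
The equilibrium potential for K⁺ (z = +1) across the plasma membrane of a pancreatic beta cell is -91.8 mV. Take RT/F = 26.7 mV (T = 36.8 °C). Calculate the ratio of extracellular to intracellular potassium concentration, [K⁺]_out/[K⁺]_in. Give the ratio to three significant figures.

ln([out]/[in]) = E·z/(26.7) = -91.8 × 1 / 26.7 = -3.4382
[out]/[in] = e^(-3.4382) = 0.03212

0.0321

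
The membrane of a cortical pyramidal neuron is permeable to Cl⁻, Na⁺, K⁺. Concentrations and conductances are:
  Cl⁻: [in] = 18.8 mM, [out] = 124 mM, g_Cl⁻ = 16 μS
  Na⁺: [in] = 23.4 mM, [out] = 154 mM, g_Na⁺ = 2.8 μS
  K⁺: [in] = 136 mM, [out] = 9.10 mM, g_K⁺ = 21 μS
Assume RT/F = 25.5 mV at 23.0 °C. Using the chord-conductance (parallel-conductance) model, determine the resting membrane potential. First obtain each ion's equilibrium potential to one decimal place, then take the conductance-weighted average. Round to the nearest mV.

E_Cl⁻ = (25.5/-1)·ln(124/18.8) = -48.1 mV
E_Na⁺ = (25.5/1)·ln(154/23.4) = 48.0 mV
E_K⁺ = (25.5/1)·ln(9.10/136) = -69.0 mV
Vm = (Σ gᵢEᵢ)/(Σ gᵢ) = (16·-48.1 + 2.8·48.0 + 21·-69.0) / (16 + 2.8 + 21)
= -2084.20 / 39.8 = -52.37 mV

-52 mV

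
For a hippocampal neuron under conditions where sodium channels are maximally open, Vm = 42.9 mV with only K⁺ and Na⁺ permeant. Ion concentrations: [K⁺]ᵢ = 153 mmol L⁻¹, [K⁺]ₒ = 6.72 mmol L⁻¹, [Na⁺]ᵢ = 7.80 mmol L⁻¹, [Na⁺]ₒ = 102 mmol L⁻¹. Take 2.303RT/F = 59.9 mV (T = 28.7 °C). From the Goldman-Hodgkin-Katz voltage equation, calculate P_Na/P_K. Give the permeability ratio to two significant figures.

Let α = P_Na/P_K. GHK: Vm = 59.9·log₁₀[(Kₒ + α·Naₒ)/(Kᵢ + α·Naᵢ)].
10^(Vm/59.9) = 10^(42.9/59.9) = 5.2023
So 5.2023·(Kᵢ + α·Naᵢ) = Kₒ + α·Naₒ → α = (5.2023·153.0 − 6.72) / (102.0 − 5.2023·7.8)
α = (795.9 − 6.72) / (102.0 − 40.58) = 789.2/61.42 = 12.85

13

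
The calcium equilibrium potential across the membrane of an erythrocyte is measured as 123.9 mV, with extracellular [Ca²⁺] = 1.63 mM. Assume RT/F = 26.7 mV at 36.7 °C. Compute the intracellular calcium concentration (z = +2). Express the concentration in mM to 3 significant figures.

Nernst: E = (26.7/2) · ln([out]/[in]), so ln([out]/[in]) = 123.9 × 2 / 26.7 = 9.2809.
[out]/[in] = e^(9.2809) = 1.073e+04.
[in] = 1.63 / 1.073e+04 = 0.0001519 mM.

0.000152 mM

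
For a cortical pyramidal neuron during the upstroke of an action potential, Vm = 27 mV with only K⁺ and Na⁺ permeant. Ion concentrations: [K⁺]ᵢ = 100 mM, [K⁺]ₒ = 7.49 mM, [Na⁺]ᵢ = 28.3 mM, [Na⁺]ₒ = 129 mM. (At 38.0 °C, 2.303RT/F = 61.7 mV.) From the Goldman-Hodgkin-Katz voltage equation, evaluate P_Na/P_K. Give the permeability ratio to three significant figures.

5.17

Let α = P_Na/P_K. GHK: Vm = 61.7·log₁₀[(Kₒ + α·Naₒ)/(Kᵢ + α·Naᵢ)].
10^(Vm/61.7) = 10^(27.0/61.7) = 2.7391
So 2.7391·(Kᵢ + α·Naᵢ) = Kₒ + α·Naₒ → α = (2.7391·100.0 − 7.49) / (129.0 − 2.7391·28.3)
α = (273.9 − 7.49) / (129.0 − 77.52) = 266.4/51.48 = 5.175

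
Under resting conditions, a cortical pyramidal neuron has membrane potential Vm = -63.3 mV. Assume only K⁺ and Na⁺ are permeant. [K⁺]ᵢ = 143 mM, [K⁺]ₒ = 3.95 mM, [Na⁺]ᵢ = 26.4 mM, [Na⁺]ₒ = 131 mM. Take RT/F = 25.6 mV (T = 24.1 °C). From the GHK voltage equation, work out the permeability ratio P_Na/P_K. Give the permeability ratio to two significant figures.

0.063

Let α = P_Na/P_K. GHK: Vm = 25.6·ln[(Kₒ + α·Naₒ)/(Kᵢ + α·Naᵢ)].
e^(Vm/25.6) = e^(-63.3/25.6) = 0.08436
So 0.08436·(Kᵢ + α·Naᵢ) = Kₒ + α·Naₒ → α = (0.08436·143.0 − 3.95) / (131.0 − 0.08436·26.4)
α = (12.06 − 3.95) / (131.0 − 2.227) = 8.114/128.8 = 0.06301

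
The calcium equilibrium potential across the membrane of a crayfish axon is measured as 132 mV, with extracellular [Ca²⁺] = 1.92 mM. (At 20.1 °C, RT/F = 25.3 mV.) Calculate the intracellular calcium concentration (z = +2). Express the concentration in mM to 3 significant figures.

0.0000564 mM

Nernst: E = (25.3/2) · ln([out]/[in]), so ln([out]/[in]) = 132.0 × 2 / 25.3 = 10.4348.
[out]/[in] = e^(10.4348) = 3.402e+04.
[in] = 1.92 / 3.402e+04 = 5.643e-05 mM.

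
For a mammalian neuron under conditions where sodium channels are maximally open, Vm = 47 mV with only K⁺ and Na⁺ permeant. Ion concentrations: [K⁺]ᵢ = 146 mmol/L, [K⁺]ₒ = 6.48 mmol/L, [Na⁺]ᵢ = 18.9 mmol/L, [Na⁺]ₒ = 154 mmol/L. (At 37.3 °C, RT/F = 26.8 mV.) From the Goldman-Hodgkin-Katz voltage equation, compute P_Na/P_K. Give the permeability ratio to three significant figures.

18.7

Let α = P_Na/P_K. GHK: Vm = 26.8·ln[(Kₒ + α·Naₒ)/(Kᵢ + α·Naᵢ)].
e^(Vm/26.8) = e^(47.0/26.8) = 5.7761
So 5.7761·(Kᵢ + α·Naᵢ) = Kₒ + α·Naₒ → α = (5.7761·146.0 − 6.48) / (154.0 − 5.7761·18.9)
α = (843.3 − 6.48) / (154.0 − 109.2) = 836.8/44.83 = 18.67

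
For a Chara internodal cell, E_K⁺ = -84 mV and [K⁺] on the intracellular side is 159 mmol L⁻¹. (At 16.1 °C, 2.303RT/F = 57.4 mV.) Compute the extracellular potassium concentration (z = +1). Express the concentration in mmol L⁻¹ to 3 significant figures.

Nernst: E = (57.4/1) · log₁₀([out]/[in]), so log₁₀([out]/[in]) = -84.0 × 1 / 57.4 = -1.4634.
[out]/[in] = 10^(-1.4634) = 0.0344.
[out] = 0.0344 × 159 = 5.47 mmol L⁻¹.

5.47 mmol L⁻¹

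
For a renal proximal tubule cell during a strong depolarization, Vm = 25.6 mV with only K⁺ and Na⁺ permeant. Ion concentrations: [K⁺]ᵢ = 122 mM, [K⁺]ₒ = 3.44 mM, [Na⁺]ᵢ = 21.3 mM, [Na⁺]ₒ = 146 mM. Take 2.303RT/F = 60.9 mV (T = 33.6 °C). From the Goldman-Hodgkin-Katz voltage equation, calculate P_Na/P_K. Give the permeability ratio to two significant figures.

Let α = P_Na/P_K. GHK: Vm = 60.9·log₁₀[(Kₒ + α·Naₒ)/(Kᵢ + α·Naᵢ)].
10^(Vm/60.9) = 10^(25.6/60.9) = 2.6325
So 2.6325·(Kᵢ + α·Naᵢ) = Kₒ + α·Naₒ → α = (2.6325·122.0 − 3.44) / (146.0 − 2.6325·21.3)
α = (321.2 − 3.44) / (146.0 − 56.07) = 317.7/89.93 = 3.533

3.5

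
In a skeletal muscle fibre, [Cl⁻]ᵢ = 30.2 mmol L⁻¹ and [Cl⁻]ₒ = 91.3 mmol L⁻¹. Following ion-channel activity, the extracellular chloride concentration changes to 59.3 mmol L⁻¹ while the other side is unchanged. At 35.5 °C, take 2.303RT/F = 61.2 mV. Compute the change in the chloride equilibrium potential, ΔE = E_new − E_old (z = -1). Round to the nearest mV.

11 mV

E_old = (61.2/-1)·log₁₀(91.3/30.2) = -29.40 mV
E_new = (61.2/-1)·log₁₀(59.3/30.2) = -17.93 mV
ΔE = -17.93 − (-29.40) = 11.47 mV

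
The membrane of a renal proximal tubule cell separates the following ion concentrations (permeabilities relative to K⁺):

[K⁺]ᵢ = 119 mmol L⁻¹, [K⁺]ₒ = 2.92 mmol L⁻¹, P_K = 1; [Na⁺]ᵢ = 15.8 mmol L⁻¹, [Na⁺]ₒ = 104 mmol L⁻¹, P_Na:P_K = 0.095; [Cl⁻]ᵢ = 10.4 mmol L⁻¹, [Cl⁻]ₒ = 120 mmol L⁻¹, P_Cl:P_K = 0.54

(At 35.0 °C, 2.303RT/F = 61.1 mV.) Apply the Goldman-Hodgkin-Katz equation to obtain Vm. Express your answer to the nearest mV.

Vm = 61.1 · log₁₀[(Σ P·[cation]ₒ + Σ P·[anion]ᵢ) / (Σ P·[cation]ᵢ + Σ P·[anion]ₒ)]
Numerator = 1×2.92 + 0.095×104 + 0.54×10.4 = 18.42
Denominator = 1×119 + 0.095×15.8 + 0.54×120 = 185.3
Vm = 61.1 · log₁₀(0.099384) = 61.1 × (-1.0027) = -61.26 mV

-61 mV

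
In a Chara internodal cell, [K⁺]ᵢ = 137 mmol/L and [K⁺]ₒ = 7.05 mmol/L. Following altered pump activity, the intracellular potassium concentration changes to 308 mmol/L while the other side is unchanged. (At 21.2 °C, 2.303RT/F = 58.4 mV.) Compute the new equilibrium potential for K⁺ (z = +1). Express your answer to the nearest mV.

After the shift: [K⁺]_out = 7.05, [K⁺]_in = 308 mmol/L.
E_new = (58.4/1)·log₁₀(7.05/308) = 58.40 · (-1.6404) = -95.80 mV

-96 mV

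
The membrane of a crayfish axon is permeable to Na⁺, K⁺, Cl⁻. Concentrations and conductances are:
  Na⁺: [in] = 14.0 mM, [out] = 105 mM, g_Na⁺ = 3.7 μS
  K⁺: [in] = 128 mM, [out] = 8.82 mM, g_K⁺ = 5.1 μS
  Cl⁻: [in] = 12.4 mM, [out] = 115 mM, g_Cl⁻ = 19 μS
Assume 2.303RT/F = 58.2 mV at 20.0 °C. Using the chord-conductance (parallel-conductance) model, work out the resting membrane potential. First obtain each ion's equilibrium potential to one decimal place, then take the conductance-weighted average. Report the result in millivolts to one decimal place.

E_Na⁺ = (58.2/1)·log₁₀(105/14.0) = 50.9 mV
E_K⁺ = (58.2/1)·log₁₀(8.82/128) = -67.6 mV
E_Cl⁻ = (58.2/-1)·log₁₀(115/12.4) = -56.3 mV
Vm = (Σ gᵢEᵢ)/(Σ gᵢ) = (3.7·50.9 + 5.1·-67.6 + 19·-56.3) / (3.7 + 5.1 + 19)
= -1226.13 / 27.8 = -44.11 mV

-44.1 mV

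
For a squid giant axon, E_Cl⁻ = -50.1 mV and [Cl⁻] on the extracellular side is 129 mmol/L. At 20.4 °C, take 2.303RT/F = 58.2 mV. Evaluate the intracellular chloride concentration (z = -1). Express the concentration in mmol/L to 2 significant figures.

Nernst: E = (58.2/-1) · log₁₀([out]/[in]), so log₁₀([out]/[in]) = -50.1 × -1 / 58.2 = 0.8608.
[out]/[in] = 10^(0.8608) = 7.258.
[in] = 129 / 7.258 = 17.77 mmol/L.

18 mmol/L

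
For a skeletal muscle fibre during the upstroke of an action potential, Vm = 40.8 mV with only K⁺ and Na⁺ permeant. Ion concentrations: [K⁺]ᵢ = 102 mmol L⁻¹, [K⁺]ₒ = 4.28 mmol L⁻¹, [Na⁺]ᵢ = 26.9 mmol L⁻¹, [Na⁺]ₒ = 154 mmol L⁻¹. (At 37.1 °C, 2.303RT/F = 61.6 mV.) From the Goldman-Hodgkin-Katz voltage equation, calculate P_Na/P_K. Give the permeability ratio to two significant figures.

Let α = P_Na/P_K. GHK: Vm = 61.6·log₁₀[(Kₒ + α·Naₒ)/(Kᵢ + α·Naᵢ)].
10^(Vm/61.6) = 10^(40.8/61.6) = 4.5956
So 4.5956·(Kᵢ + α·Naᵢ) = Kₒ + α·Naₒ → α = (4.5956·102.0 − 4.28) / (154.0 − 4.5956·26.9)
α = (468.7 − 4.28) / (154.0 − 123.6) = 464.5/30.38 = 15.29

15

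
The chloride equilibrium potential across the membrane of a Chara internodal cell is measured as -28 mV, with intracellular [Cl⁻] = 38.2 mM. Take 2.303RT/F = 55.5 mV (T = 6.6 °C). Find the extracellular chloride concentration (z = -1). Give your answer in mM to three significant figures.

Nernst: E = (55.5/-1) · log₁₀([out]/[in]), so log₁₀([out]/[in]) = -28.0 × -1 / 55.5 = 0.5045.
[out]/[in] = 10^(0.5045) = 3.195.
[out] = 3.195 × 38.2 = 122.1 mM.

122 mM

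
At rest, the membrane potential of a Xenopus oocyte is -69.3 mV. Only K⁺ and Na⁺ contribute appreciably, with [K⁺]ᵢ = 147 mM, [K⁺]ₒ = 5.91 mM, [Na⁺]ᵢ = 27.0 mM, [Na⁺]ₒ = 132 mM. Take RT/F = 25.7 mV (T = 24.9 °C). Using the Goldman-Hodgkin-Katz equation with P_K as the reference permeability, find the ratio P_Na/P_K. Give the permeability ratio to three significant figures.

Let α = P_Na/P_K. GHK: Vm = 25.7·ln[(Kₒ + α·Naₒ)/(Kᵢ + α·Naᵢ)].
e^(Vm/25.7) = e^(-69.3/25.7) = 0.067441
So 0.067441·(Kᵢ + α·Naᵢ) = Kₒ + α·Naₒ → α = (0.067441·147.0 − 5.91) / (132.0 − 0.067441·27.0)
α = (9.914 − 5.91) / (132.0 − 1.821) = 4.004/130.2 = 0.03076

0.0308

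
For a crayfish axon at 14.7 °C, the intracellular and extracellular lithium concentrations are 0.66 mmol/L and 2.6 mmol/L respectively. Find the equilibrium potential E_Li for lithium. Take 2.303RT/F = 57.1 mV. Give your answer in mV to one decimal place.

34.0 mV

E = (57.1/z) · log₁₀([Li⁺]_out/[Li⁺]_in) with z = +1.
= (57.1/1) · log₁₀(2.6/0.66) = 57.10 · log₁₀(3.939)
= 57.10 · (0.5954) = 34.00 mV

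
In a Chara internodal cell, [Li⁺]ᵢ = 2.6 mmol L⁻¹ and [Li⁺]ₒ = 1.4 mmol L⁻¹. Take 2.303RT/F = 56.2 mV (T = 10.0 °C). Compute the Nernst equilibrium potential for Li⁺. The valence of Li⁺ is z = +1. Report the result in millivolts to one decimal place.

E = (56.2/z) · log₁₀([Li⁺]_out/[Li⁺]_in) with z = +1.
= (56.2/1) · log₁₀(1.4/2.6) = 56.20 · log₁₀(0.5385)
= 56.20 · (-0.2688) = -15.11 mV

-15.1 mV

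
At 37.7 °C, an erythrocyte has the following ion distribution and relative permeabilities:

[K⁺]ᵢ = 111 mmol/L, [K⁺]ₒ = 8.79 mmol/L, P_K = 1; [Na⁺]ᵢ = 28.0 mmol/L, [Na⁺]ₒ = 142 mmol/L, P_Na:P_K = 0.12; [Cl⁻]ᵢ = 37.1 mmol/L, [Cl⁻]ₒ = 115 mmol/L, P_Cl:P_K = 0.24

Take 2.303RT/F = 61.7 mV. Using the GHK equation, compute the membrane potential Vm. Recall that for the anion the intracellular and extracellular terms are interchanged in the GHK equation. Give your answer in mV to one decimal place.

Vm = 61.7 · log₁₀[(Σ P·[cation]ₒ + Σ P·[anion]ᵢ) / (Σ P·[cation]ᵢ + Σ P·[anion]ₒ)]
Numerator = 1×8.79 + 0.12×142 + 0.24×37.1 = 34.73
Denominator = 1×111 + 0.12×28.0 + 0.24×115 = 142
Vm = 61.7 · log₁₀(0.24467) = 61.7 × (-0.6114) = -37.72 mV

-37.7 mV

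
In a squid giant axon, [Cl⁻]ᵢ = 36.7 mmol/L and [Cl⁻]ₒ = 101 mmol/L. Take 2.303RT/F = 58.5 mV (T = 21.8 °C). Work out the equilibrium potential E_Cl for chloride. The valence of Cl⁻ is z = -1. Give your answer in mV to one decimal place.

-25.7 mV

E = (58.5/z) · log₁₀([Cl⁻]_out/[Cl⁻]_in) with z = -1.
For an anion, dividing by z = -1 reverses the sign.
= (58.5/-1) · log₁₀(101/36.7) = -58.50 · log₁₀(2.752)
= -58.50 · (0.4397) = -25.72 mV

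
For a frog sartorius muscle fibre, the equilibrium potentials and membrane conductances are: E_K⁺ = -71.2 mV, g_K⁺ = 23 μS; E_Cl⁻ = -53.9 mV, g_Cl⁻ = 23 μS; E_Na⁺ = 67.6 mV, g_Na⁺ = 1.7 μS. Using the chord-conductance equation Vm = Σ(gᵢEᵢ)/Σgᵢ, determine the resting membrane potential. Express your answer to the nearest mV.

Σ gᵢEᵢ = 23·(-71.2) + 23·(-53.9) + 1.7·(67.6) = -2762.38
Σ gᵢ = 23 + 23 + 1.7 = 47.7
Vm = -2762.38 / 47.7 = -57.91 mV

-58 mV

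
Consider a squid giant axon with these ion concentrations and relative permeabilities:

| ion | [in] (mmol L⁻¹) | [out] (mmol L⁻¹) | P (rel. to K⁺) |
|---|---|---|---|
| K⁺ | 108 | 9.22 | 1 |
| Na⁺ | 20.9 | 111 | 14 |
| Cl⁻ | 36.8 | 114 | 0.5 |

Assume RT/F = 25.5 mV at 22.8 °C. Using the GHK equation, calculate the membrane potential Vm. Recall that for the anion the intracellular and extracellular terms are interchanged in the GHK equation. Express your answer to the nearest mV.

32 mV

Vm = 25.5 · ln[(Σ P·[cation]ₒ + Σ P·[anion]ᵢ) / (Σ P·[cation]ᵢ + Σ P·[anion]ₒ)]
Numerator = 1×9.22 + 14×111 + 0.5×36.8 = 1582
Denominator = 1×108 + 14×20.9 + 0.5×114 = 457.6
Vm = 25.5 · ln(3.4563) = 25.5 × (1.2402) = 31.63 mV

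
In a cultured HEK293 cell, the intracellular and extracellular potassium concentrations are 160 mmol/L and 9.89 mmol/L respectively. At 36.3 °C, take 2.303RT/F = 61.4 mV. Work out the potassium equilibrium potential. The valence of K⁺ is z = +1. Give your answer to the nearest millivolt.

-74 mV

E = (61.4/z) · log₁₀([K⁺]_out/[K⁺]_in) with z = +1.
= (61.4/1) · log₁₀(9.89/160) = 61.40 · log₁₀(0.06181)
= 61.40 · (-1.2089) = -74.23 mV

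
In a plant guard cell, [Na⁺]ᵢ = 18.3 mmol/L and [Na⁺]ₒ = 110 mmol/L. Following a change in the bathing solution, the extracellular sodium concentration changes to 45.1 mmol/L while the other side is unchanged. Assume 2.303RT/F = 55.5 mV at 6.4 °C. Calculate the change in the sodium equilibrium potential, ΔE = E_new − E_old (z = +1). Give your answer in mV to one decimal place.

E_old = (55.5/1)·log₁₀(110/18.3) = 43.23 mV
E_new = (55.5/1)·log₁₀(45.1/18.3) = 21.74 mV
ΔE = 21.74 − (43.23) = -21.49 mV

-21.5 mV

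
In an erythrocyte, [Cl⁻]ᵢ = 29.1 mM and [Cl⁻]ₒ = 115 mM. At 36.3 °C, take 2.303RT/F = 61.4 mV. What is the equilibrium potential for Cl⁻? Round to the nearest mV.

-37 mV

E = (61.4/z) · log₁₀([Cl⁻]_out/[Cl⁻]_in) with z = -1.
For an anion, dividing by z = -1 reverses the sign.
= (61.4/-1) · log₁₀(115/29.1) = -61.40 · log₁₀(3.952)
= -61.40 · (0.5968) = -36.64 mV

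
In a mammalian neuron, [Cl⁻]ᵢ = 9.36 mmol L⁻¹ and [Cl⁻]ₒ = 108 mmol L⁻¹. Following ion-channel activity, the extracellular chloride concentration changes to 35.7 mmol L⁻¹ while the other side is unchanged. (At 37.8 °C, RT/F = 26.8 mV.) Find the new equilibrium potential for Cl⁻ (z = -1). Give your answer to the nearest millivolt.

After the shift: [Cl⁻]_out = 35.7, [Cl⁻]_in = 9.36 mmol L⁻¹.
E_new = (26.8/-1)·ln(35.7/9.36) = -26.80 · (1.3387) = -35.88 mV

-36 mV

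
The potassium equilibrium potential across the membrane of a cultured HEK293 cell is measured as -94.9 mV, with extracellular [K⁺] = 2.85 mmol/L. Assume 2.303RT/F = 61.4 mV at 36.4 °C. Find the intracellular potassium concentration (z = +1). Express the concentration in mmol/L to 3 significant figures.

100 mmol/L

Nernst: E = (61.4/1) · log₁₀([out]/[in]), so log₁₀([out]/[in]) = -94.9 × 1 / 61.4 = -1.5456.
[out]/[in] = 10^(-1.5456) = 0.02847.
[in] = 2.85 / 0.02847 = 100.1 mmol/L.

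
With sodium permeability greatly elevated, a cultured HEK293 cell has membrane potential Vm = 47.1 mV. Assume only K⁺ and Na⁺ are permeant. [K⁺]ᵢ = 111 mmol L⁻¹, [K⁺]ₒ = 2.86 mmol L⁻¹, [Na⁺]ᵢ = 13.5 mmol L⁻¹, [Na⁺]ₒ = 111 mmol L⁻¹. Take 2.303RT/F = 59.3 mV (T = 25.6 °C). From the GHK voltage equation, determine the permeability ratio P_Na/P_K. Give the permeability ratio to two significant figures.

26

Let α = P_Na/P_K. GHK: Vm = 59.3·log₁₀[(Kₒ + α·Naₒ)/(Kᵢ + α·Naᵢ)].
10^(Vm/59.3) = 10^(47.1/59.3) = 6.2268
So 6.2268·(Kᵢ + α·Naᵢ) = Kₒ + α·Naₒ → α = (6.2268·111.0 − 2.86) / (111.0 − 6.2268·13.5)
α = (691.2 − 2.86) / (111.0 − 84.06) = 688.3/26.94 = 25.55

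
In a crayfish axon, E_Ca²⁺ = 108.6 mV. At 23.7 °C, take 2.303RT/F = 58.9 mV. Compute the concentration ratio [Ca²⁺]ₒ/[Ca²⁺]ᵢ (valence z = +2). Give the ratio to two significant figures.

4900

log₁₀([out]/[in]) = E·z/(58.9) = 108.6 × 2 / 58.9 = 3.6876
[out]/[in] = 10^(3.6876) = 4871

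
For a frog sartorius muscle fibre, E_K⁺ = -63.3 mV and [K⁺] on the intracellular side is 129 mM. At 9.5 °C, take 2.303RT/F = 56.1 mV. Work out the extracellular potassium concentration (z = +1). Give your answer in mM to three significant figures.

Nernst: E = (56.1/1) · log₁₀([out]/[in]), so log₁₀([out]/[in]) = -63.3 × 1 / 56.1 = -1.1283.
[out]/[in] = 10^(-1.1283) = 0.07441.
[out] = 0.07441 × 129 = 9.599 mM.

9.60 mM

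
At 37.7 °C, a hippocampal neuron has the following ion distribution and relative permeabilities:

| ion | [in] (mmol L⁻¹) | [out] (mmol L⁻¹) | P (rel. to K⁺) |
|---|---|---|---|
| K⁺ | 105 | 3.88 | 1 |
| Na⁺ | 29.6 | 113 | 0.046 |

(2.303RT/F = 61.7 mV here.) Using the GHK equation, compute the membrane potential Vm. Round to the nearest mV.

-66 mV

Vm = 61.7 · log₁₀[(Σ P·[cation]ₒ + Σ P·[anion]ᵢ) / (Σ P·[cation]ᵢ + Σ P·[anion]ₒ)]
Numerator = 1×3.88 + 0.046×113 = 9.078
Denominator = 1×105 + 0.046×29.6 = 106.4
Vm = 61.7 · log₁₀(0.08535) = 61.7 × (-1.0688) = -65.94 mV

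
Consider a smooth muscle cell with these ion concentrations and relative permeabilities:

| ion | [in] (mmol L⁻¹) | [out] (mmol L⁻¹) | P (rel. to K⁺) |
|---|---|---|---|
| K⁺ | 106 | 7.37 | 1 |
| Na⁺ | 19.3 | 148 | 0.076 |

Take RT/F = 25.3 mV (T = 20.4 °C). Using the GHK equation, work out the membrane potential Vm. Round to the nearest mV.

-44 mV

Vm = 25.3 · ln[(Σ P·[cation]ₒ + Σ P·[anion]ᵢ) / (Σ P·[cation]ᵢ + Σ P·[anion]ₒ)]
Numerator = 1×7.37 + 0.076×148 = 18.62
Denominator = 1×106 + 0.076×19.3 = 107.5
Vm = 25.3 · ln(0.17324) = 25.3 × (-1.7531) = -44.35 mV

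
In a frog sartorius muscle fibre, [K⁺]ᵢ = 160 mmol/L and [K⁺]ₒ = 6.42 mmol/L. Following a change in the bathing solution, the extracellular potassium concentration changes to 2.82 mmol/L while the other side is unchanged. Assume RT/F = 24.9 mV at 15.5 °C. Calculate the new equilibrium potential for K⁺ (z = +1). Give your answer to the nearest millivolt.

-101 mV

After the shift: [K⁺]_out = 2.82, [K⁺]_in = 160 mmol/L.
E_new = (24.9/1)·ln(2.82/160) = 24.90 · (-4.0384) = -100.56 mV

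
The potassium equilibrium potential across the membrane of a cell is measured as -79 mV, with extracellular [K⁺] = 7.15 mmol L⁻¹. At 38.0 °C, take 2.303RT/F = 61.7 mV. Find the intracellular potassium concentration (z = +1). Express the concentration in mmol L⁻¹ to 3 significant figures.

136 mmol L⁻¹

Nernst: E = (61.7/1) · log₁₀([out]/[in]), so log₁₀([out]/[in]) = -79.0 × 1 / 61.7 = -1.2804.
[out]/[in] = 10^(-1.2804) = 0.05243.
[in] = 7.15 / 0.05243 = 136.4 mmol L⁻¹.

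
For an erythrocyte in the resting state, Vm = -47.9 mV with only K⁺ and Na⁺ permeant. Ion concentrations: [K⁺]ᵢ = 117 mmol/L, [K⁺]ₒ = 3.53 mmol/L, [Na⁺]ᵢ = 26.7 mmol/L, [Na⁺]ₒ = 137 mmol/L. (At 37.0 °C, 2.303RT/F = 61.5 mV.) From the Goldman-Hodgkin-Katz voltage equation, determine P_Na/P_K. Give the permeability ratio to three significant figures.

0.120

Let α = P_Na/P_K. GHK: Vm = 61.5·log₁₀[(Kₒ + α·Naₒ)/(Kᵢ + α·Naᵢ)].
10^(Vm/61.5) = 10^(-47.9/61.5) = 0.16639
So 0.16639·(Kᵢ + α·Naᵢ) = Kₒ + α·Naₒ → α = (0.16639·117.0 − 3.53) / (137.0 − 0.16639·26.7)
α = (19.47 − 3.53) / (137.0 − 4.443) = 15.94/132.6 = 0.1202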